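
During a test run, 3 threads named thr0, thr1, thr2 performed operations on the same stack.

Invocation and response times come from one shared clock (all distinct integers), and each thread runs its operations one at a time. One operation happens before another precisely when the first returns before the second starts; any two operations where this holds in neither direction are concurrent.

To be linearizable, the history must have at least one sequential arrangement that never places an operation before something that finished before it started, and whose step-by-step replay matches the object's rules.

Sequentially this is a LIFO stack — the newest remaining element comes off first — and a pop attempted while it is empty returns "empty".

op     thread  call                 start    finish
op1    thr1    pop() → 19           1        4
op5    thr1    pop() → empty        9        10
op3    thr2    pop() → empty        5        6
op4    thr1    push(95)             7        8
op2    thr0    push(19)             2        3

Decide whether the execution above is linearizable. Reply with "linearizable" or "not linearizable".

already the first 10 events (up to op5's response at time 10) admit no linearization; the first 9 still do
every one of the 2 real-time-consistent orders over 5 completed stack ops fails the sequential spec
one such order, op1, op2, op3, op4, op5, breaks at step 1 where op1 pop() → 19 is illegal
one such order, op2, op1, op3, op4, op5, breaks at step 5 where op5 pop() → empty is illegal

not linearizable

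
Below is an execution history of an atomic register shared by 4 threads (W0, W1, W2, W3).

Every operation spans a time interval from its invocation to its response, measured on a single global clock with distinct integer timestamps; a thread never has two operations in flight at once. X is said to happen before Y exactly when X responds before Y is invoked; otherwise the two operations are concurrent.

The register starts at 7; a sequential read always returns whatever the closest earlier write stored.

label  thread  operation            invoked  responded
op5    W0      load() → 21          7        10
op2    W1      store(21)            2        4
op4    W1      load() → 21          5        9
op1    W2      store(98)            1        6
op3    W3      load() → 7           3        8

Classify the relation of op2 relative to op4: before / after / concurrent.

op2 spans [2,4], op4 spans [5,9]
resp(op2)=4 < inv(op4)=5

before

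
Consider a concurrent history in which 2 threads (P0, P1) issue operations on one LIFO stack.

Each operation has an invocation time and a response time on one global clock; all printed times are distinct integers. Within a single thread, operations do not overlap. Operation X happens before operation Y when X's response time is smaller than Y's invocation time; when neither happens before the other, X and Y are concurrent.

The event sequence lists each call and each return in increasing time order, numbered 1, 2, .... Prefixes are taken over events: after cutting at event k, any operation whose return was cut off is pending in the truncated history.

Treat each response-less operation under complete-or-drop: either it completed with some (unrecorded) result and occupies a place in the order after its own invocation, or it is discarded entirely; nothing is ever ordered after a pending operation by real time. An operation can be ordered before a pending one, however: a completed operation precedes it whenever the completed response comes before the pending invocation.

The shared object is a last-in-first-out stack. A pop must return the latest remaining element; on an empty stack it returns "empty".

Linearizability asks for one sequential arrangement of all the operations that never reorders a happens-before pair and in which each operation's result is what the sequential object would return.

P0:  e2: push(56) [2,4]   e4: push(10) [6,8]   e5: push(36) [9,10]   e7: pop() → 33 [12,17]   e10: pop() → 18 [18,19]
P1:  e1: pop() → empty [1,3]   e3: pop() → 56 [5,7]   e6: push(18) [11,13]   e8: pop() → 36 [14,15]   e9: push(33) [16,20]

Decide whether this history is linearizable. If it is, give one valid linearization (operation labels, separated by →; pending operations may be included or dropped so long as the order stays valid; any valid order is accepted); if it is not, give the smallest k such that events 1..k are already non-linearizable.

cut after 16 events: linearizable; cut after 17 events (e7 responds, time 17): not linearizable
the 8 completed operations admit 12 real-time orders; each fails the LIFO stack replay
no completion choice of the 1 pending operation (e9) rescues it — every subset was tried
one such order, e1, e2, e3, e4, e5, e6, e7, e8 (pending dropped), breaks at step 7 where e7 pop() → 33 is illegal
one such order, e1, e2, e3, e4, e5, e6, e8, e7 (pending dropped), breaks at step 7 where e8 pop() → 36 is illegal

not linearizable — minimal violating prefix: 17 events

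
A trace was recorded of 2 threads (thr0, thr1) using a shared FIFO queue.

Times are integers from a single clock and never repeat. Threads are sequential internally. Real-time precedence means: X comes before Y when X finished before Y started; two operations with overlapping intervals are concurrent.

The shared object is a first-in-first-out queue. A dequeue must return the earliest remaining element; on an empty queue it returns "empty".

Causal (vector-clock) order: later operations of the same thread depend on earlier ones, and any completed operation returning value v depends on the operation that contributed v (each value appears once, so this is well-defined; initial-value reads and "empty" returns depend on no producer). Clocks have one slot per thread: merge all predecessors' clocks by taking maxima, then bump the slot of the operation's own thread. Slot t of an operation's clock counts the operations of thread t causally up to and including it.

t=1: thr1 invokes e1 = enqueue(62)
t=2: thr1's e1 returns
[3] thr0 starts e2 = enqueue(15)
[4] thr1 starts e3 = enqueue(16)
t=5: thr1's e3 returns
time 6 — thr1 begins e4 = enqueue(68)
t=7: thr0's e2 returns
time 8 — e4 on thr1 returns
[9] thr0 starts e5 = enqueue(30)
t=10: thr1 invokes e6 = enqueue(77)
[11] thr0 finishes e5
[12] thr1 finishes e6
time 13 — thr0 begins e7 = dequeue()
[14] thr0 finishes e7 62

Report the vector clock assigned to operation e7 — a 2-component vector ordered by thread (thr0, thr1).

invoked at 1, e1 has no predecessors; its own thr1 bump gives (0, 1)
invoked at 3, e2 has no predecessors; its own thr0 bump gives (1, 0)
merge at e3 (invoked 4): VC(e1)=(0, 1), own-thread bump on thr1 → (0, 2)
merge at e5 (invoked 9): VC(e2)=(1, 0), own-thread bump on thr0 → (2, 0)
merge at e4 (invoked 6): VC(e3)=(0, 2), own-thread bump on thr1 → (0, 3)
merge at e6 (invoked 10): VC(e4)=(0, 3), own-thread bump on thr1 → (0, 4)
merge at e7 (invoked 13): VC(e1)=(0, 1), VC(e5)=(2, 0), own-thread bump on thr0 → (3, 1)
target: VC(e7) = (3, 1)

(3, 1)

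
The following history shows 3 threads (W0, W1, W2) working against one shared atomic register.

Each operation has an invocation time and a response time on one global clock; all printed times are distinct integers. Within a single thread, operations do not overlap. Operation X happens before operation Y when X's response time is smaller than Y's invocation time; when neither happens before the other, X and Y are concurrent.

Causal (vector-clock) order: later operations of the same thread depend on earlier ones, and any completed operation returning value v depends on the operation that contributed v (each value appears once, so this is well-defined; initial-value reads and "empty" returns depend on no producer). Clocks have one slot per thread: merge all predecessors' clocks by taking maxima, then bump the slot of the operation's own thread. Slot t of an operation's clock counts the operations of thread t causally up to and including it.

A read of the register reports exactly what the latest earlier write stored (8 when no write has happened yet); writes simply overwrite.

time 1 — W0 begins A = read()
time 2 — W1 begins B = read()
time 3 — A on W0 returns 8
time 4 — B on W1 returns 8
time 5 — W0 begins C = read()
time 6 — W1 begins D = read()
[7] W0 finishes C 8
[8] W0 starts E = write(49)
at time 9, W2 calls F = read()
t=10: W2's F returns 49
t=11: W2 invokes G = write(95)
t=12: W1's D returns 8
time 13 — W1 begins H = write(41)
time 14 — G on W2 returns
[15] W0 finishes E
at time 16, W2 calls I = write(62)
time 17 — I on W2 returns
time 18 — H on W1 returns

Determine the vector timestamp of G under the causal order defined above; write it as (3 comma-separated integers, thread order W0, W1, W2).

VC(B, invoked at 2): no causal predecessors; +1 on W1 → (0, 1, 0)
VC(A, invoked at 1): no causal predecessors; +1 on W0 → (1, 0, 0)
from VC(B)=(0, 1, 0), D (invoked 6) maxes components and bumps W1 → (0, 2, 0)
from VC(A)=(1, 0, 0), C (invoked 5) maxes components and bumps W0 → (2, 0, 0)
from VC(D)=(0, 2, 0), H (invoked 13) maxes components and bumps W1 → (0, 3, 0)
from VC(C)=(2, 0, 0), E (invoked 8) maxes components and bumps W0 → (3, 0, 0)
from VC(E)=(3, 0, 0), F (invoked 9) maxes components and bumps W2 → (3, 0, 1)
from VC(F)=(3, 0, 1), G (invoked 11) maxes components and bumps W2 → (3, 0, 2)
from VC(G)=(3, 0, 2), I (invoked 16) maxes components and bumps W2 → (3, 0, 3)
target: VC(G) = (3, 0, 2)

(3, 0, 2)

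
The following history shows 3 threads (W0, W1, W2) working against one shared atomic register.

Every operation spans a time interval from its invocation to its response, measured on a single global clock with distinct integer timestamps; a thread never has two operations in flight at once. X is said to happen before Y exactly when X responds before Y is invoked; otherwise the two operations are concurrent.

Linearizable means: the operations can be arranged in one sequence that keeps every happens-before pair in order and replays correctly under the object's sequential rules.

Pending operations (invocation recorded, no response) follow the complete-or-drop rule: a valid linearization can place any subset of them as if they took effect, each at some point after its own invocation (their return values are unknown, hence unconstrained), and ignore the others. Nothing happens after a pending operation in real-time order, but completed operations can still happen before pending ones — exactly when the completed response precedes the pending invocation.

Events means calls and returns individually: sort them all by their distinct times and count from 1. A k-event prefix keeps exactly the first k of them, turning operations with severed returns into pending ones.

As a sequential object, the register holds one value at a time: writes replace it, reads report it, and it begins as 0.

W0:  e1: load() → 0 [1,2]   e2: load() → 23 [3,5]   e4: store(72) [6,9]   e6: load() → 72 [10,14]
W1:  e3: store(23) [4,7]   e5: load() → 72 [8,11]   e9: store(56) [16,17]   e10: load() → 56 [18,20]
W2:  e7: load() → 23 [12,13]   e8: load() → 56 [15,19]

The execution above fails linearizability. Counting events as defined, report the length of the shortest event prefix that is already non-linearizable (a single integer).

13

events 1..12 are still linearizable — one witness is e1, e3, e2, e4, e5:
1. e1 load() → 0, leaving value 0
2. e3 store(23), leaving value 23
3. e2 load() → 23, leaving value 23
4. e4 store(72), leaving value 72
5. e5 load() → 72, leaving value 72
with event 13 included (e7 responding at time 13), all real-time-consistent orders fail
every completion of the 1 pending operation (e6) was checked; none linearizes
e.g. e1, e2, e3, e4, e5, e7 (pending dropped): illegal at step 2, since e2 load() → 23 cannot apply there
e.g. e1, e2, e3, e5, e4, e7 (pending dropped): illegal at step 2, since e2 load() → 23 cannot apply there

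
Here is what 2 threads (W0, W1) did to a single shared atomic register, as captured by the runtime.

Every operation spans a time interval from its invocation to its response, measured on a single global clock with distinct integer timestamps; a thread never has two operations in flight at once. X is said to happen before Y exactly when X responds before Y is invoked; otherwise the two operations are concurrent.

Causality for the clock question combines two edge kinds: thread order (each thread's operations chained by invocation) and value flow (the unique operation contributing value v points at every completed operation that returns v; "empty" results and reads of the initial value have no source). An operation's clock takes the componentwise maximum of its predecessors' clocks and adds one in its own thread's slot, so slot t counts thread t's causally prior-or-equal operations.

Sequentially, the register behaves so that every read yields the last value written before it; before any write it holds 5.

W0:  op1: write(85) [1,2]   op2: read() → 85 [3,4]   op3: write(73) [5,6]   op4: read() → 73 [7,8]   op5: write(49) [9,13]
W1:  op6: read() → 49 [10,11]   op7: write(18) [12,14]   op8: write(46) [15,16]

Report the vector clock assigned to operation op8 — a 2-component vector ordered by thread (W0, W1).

no predecessors for op1 (invoked 1): W0 increments from zero → (1, 0)
op2, invoked 3, takes VC(op1)=(1, 0) under max, adds 1 for W0 → (2, 0)
op3, invoked 5, takes VC(op2)=(2, 0) under max, adds 1 for W0 → (3, 0)
op4, invoked 7, takes VC(op3)=(3, 0) under max, adds 1 for W0 → (4, 0)
op5, invoked 9, takes VC(op4)=(4, 0) under max, adds 1 for W0 → (5, 0)
op6, invoked 10, takes VC(op5)=(5, 0) under max, adds 1 for W1 → (5, 1)
op7, invoked 12, takes VC(op6)=(5, 1) under max, adds 1 for W1 → (5, 2)
op8, invoked 15, takes VC(op7)=(5, 2) under max, adds 1 for W1 → (5, 3)
target: VC(op8) = (5, 3)

(5, 3)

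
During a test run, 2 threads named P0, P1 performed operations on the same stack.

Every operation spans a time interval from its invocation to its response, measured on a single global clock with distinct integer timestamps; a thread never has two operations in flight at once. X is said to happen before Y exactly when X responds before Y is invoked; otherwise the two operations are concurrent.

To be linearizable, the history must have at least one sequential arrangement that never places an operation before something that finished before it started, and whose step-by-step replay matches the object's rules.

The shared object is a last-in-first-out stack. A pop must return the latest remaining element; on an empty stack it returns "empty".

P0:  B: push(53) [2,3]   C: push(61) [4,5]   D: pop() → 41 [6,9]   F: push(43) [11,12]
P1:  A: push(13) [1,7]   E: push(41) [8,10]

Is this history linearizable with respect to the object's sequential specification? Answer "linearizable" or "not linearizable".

a witness: A, B, C, E, D, F
after step 1 (A push(13)): stack <13>
after step 2 (B push(53)): stack <13,53>
after step 3 (C push(61)): stack <13,53,61>
after step 4 (E push(41)): stack <13,53,61,41>
after step 5 (D pop() → 41): stack <13,53,61>
after step 6 (F push(43)): stack <13,53,61,43>

linearizable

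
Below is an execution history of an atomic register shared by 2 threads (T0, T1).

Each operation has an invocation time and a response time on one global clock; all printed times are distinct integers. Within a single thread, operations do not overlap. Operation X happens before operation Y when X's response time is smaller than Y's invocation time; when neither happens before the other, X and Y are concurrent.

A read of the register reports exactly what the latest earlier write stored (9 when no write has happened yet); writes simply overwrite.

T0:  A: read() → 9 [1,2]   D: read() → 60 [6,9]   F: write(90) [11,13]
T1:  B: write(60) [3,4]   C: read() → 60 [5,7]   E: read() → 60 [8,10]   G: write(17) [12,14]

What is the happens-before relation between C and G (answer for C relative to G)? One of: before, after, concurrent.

before

C spans [5,7], G spans [12,14]
resp(C)=7 < inv(G)=12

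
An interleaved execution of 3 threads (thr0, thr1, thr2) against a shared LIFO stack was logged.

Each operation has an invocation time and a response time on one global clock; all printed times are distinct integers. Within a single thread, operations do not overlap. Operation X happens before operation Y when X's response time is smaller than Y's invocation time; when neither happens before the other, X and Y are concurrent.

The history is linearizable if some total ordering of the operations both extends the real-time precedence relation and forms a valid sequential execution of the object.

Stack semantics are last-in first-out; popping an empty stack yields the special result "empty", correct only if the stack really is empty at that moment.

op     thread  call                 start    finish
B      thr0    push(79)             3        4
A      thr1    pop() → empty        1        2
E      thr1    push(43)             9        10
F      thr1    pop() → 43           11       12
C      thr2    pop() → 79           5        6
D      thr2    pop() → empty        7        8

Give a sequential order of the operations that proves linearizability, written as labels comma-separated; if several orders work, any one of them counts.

step 1: A pop() → empty — stack <>
step 2: B push(79) — stack <79>
step 3: C pop() → 79 — stack <>
step 4: D pop() → empty — stack <>
step 5: E push(43) — stack <43>
step 6: F pop() → 43 — stack <>

A, B, C, D, E, F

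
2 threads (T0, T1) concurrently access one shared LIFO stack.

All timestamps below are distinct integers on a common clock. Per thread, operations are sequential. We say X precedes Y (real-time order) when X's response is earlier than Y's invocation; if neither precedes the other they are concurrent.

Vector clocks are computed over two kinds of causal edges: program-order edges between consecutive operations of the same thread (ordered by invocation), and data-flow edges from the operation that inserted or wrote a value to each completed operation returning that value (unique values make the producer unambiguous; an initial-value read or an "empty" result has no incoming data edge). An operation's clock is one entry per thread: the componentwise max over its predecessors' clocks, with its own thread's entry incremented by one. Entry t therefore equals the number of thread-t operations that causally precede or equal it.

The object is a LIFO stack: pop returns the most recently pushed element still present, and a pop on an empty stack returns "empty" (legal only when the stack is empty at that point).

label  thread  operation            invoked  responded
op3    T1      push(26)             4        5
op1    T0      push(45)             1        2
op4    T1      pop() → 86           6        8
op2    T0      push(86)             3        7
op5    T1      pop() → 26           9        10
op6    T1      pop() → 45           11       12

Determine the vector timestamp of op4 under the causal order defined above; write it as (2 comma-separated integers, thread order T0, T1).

(2, 2)

invoked at 4, op3 has no predecessors; its own T1 bump gives (0, 1)
invoked at 1, op1 has no predecessors; its own T0 bump gives (1, 0)
op2 (invocation 3): componentwise max over VC(op1)=(1, 0), +1 at T0, giving (2, 0)
op4 (invocation 6): componentwise max over VC(op2)=(2, 0), VC(op3)=(0, 1), +1 at T1, giving (2, 2)
op5 (invocation 9): componentwise max over VC(op3)=(0, 1), VC(op4)=(2, 2), +1 at T1, giving (2, 3)
op6 (invocation 11): componentwise max over VC(op1)=(1, 0), VC(op5)=(2, 3), +1 at T1, giving (2, 4)
target: VC(op4) = (2, 2)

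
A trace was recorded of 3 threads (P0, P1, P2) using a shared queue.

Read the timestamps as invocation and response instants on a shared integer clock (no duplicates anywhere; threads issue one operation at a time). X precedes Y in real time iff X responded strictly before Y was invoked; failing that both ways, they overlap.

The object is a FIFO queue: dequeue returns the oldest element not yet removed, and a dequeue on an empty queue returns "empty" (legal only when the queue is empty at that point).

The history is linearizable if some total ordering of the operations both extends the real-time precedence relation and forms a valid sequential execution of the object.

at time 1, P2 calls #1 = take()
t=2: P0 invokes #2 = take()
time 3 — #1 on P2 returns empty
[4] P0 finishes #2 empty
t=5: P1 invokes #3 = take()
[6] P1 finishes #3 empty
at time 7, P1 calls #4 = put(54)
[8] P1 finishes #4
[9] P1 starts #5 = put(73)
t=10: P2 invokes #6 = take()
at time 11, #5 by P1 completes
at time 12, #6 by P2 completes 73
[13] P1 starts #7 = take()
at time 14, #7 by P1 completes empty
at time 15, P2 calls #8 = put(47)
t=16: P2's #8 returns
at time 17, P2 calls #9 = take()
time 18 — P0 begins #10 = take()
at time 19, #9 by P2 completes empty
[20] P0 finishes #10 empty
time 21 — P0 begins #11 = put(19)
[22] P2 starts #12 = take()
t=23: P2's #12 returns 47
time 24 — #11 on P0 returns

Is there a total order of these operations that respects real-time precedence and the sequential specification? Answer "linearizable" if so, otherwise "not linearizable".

the violation lands at event 12, #6's response at time 12: events 1..11 linearize, events 1..12 do not
real-time-consistent orders of the 6 completed operations: 4 — all fail the queue replay
e.g. #1, #2, #3, #4, #5, #6: illegal at step 6, since #6 take() → 73 cannot apply there
e.g. #1, #2, #3, #4, #6, #5: illegal at step 5, since #6 take() → 73 cannot apply there

not linearizable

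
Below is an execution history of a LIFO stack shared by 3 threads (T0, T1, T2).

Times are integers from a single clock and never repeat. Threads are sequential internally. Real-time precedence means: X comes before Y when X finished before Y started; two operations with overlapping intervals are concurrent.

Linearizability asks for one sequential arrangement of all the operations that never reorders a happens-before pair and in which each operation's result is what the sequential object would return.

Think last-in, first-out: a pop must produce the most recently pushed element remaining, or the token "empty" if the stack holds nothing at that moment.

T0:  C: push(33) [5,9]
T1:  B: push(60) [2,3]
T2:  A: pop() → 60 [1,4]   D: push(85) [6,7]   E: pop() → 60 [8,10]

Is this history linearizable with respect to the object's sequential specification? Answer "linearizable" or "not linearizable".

not linearizable

already the first 10 events (up to E's response at time 10) admit no linearization; the first 9 still do
all 6 real-time-respecting orders fail — 5 completed LIFO stack operations, no legal replay
one such order, A, B, C, D, E, breaks at step 1 where A pop() → 60 is illegal
one such order, A, B, D, C, E, breaks at step 1 where A pop() → 60 is illegal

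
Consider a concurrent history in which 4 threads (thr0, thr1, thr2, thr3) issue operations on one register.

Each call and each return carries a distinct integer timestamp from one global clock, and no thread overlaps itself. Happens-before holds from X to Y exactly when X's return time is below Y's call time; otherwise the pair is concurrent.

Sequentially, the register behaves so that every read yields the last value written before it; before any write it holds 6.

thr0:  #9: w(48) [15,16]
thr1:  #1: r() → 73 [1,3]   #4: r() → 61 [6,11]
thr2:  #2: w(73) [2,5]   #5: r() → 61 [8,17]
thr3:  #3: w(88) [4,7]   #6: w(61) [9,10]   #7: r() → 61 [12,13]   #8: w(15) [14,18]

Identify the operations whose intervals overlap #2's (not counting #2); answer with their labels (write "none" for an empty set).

concurrent with #2 ([2,5]): every op whose interval crosses 2..5
#1 [1,3]: concurrent
#3 [4,7]: concurrent
#4 [6,11]: after
#5 [8,17]: after
#6 [9,10]: after
#7 [12,13]: after
#8 [14,18]: after
#9 [15,16]: after

#1, #3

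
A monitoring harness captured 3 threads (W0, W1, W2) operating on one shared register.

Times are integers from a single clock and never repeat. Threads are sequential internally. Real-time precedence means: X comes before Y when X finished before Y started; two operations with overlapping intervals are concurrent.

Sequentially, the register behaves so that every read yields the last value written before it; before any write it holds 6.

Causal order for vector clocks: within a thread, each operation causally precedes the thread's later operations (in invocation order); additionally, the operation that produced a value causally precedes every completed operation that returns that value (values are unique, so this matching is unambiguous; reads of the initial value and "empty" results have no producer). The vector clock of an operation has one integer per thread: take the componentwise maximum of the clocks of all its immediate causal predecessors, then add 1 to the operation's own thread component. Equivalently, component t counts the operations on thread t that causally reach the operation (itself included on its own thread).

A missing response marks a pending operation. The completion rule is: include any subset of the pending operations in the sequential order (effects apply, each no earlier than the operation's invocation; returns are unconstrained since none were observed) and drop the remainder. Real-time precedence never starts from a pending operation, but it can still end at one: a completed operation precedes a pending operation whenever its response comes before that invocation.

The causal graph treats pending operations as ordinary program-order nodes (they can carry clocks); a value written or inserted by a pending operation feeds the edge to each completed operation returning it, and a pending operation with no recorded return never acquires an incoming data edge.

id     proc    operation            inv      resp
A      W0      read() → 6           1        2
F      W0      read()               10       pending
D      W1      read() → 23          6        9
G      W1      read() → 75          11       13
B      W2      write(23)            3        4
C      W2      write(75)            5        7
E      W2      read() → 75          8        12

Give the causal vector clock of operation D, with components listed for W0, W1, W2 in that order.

(0, 1, 1)

VC(B, invoked at 3): no causal predecessors; +1 on W2 → (0, 0, 1)
VC(A, invoked at 1): no causal predecessors; +1 on W0 → (1, 0, 0)
C (invocation 5): componentwise max over VC(B)=(0, 0, 1), +1 at W2, giving (0, 0, 2)
D (invocation 6): componentwise max over VC(B)=(0, 0, 1), +1 at W1, giving (0, 1, 1)
F (invocation 10): componentwise max over VC(A)=(1, 0, 0), +1 at W0, giving (2, 0, 0)
E (invocation 8): componentwise max over VC(C)=(0, 0, 2), +1 at W2, giving (0, 0, 3)
G (invocation 11): componentwise max over VC(C)=(0, 0, 2), VC(D)=(0, 1, 1), +1 at W1, giving (0, 2, 2)
target: VC(D) = (0, 1, 1)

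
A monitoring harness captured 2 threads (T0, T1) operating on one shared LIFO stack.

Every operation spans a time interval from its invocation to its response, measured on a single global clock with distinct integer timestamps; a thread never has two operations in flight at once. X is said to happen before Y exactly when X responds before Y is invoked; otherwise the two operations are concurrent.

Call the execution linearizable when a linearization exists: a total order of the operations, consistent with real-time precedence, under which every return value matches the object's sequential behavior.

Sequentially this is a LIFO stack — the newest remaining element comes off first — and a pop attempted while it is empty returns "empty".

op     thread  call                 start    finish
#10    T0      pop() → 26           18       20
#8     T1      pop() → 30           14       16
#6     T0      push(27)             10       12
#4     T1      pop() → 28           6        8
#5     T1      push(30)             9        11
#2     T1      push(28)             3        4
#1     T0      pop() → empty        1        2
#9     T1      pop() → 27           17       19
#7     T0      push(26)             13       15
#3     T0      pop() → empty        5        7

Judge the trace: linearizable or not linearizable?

linearizable

one valid linearization: #1, #2, #4, #3, #6, #5, #8, #7, #10, #9
step 1: #1 pop() → empty — stack <>
step 2: #2 push(28) — stack <28>
step 3: #4 pop() → 28 — stack <>
step 4: #3 pop() → empty — stack <>
step 5: #6 push(27) — stack <27>
step 6: #5 push(30) — stack <27,30>
step 7: #8 pop() → 30 — stack <27>
step 8: #7 push(26) — stack <27,26>
step 9: #10 pop() → 26 — stack <27>
step 10: #9 pop() → 27 — stack <>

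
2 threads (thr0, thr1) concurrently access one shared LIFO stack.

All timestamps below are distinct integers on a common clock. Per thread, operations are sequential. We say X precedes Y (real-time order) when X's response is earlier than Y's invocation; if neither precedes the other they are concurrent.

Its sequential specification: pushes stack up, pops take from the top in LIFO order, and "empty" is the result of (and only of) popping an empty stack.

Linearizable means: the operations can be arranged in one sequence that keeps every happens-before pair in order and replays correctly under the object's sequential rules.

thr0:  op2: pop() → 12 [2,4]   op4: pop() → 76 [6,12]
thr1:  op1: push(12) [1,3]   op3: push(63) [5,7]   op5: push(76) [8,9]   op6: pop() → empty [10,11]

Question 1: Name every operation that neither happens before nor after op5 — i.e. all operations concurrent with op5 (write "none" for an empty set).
op4

concurrent with op5 ([8,9]): every op whose interval crosses 8..9
op1 [1,3]: before
op2 [2,4]: before
op3 [5,7]: before
op4 [6,12]: concurrent
op6 [10,11]: after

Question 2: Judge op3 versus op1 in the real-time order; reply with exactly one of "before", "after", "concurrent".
after

op3 spans [5,7], op1 spans [1,3]
resp(op1)=3 < inv(op3)=5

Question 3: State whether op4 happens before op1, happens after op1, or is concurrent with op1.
after

op4 spans [6,12], op1 spans [1,3]
resp(op1)=3 < inv(op4)=6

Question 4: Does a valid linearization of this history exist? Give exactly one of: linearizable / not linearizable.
not linearizable

cut after 10 events: linearizable; cut after 11 events (op6 responds, time 11): not linearizable
5 completed operations, 2 real-time-consistent orders — every LIFO stack replay fails
completion choices over the 1 pending operation (op4) were checked; none helps
e.g. op1, op2, op3, op5, op6 (pending dropped): illegal at step 5, since op6 pop() → empty cannot apply there
e.g. op2, op1, op3, op5, op6 (pending dropped): illegal at step 1, since op2 pop() → 12 cannot apply there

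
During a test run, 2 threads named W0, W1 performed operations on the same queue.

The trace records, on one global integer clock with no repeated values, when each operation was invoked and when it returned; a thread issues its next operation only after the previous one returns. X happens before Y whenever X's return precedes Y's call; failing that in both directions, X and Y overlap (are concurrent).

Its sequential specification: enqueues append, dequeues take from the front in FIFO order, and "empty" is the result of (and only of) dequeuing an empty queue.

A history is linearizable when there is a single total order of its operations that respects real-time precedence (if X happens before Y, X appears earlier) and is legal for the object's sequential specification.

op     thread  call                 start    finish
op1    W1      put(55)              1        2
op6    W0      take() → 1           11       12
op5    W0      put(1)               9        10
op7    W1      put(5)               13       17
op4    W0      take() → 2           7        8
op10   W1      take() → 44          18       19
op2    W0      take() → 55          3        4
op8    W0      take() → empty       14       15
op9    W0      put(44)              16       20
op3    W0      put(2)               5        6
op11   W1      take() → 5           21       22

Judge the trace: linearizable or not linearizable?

one valid linearization: op1, op2, op3, op4, op5, op6, op8, op9, op7, op10, op11
after step 1 (op1 put(55)): queue <55>
after step 2 (op2 take() → 55): queue <>
after step 3 (op3 put(2)): queue <2>
after step 4 (op4 take() → 2): queue <>
after step 5 (op5 put(1)): queue <1>
after step 6 (op6 take() → 1): queue <>
after step 7 (op8 take() → empty): queue <>
after step 8 (op9 put(44)): queue <44>
after step 9 (op7 put(5)): queue <44,5>
after step 10 (op10 take() → 44): queue <5>
after step 11 (op11 take() → 5): queue <>

linearizable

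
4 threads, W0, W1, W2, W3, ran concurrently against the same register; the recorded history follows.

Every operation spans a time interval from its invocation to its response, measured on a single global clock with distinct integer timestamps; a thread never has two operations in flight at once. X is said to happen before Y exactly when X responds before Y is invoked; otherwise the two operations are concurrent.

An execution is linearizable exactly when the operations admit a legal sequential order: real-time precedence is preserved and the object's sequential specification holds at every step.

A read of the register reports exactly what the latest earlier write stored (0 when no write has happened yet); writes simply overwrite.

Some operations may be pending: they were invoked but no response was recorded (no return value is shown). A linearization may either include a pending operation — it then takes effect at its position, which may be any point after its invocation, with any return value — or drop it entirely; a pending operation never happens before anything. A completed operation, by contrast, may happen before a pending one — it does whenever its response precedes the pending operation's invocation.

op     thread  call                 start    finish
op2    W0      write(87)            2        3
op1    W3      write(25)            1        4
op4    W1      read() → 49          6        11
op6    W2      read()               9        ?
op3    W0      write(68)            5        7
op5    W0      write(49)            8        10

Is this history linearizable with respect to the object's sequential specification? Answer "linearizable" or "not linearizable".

one valid linearization: op1, op2, op3, op5, op4
step 1: op1 write(25) — value 25
step 2: op2 write(87) — value 87
step 3: op3 write(68) — value 68
step 4: op5 write(49) — value 49
step 5: op4 read() → 49 — value 49

linearizable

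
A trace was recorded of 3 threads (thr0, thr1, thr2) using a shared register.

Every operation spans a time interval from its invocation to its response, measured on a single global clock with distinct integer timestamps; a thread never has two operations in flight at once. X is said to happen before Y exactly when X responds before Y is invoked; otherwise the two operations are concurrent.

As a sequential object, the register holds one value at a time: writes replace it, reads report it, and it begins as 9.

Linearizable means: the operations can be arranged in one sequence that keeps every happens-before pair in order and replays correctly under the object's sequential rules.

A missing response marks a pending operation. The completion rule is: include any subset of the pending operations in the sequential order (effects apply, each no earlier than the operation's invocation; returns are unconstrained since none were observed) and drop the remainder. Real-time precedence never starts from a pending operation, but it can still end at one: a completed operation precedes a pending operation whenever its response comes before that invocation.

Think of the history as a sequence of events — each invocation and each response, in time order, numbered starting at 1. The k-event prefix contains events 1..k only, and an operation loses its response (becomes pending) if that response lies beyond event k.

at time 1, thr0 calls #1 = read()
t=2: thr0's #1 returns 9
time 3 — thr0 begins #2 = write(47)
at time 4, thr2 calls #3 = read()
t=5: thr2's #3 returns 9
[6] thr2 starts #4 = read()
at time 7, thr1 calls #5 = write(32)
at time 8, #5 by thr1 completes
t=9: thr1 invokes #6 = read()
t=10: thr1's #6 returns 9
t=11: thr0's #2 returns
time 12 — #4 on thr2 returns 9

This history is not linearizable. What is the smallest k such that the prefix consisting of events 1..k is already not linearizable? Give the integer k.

events 1..9 are linearizable; a witness order is #1, #3, #2, #4, #5:
step 1: #1 read() → 9 — value 9
step 2: #3 read() → 9 — value 9
step 3: #2 write(47) (pending, included) — value 47
step 4: #4 read() (pending, included) — value 47
step 5: #5 write(32) — value 32
include event 10 — #6 responding at 10 — and every candidate order breaks
no escape via the 2 pending operations (#2, #4): every completion choice fails
e.g. #1, #3, #5, #6 (pending dropped): illegal at step 4, since #6 read() → 9 cannot apply there

10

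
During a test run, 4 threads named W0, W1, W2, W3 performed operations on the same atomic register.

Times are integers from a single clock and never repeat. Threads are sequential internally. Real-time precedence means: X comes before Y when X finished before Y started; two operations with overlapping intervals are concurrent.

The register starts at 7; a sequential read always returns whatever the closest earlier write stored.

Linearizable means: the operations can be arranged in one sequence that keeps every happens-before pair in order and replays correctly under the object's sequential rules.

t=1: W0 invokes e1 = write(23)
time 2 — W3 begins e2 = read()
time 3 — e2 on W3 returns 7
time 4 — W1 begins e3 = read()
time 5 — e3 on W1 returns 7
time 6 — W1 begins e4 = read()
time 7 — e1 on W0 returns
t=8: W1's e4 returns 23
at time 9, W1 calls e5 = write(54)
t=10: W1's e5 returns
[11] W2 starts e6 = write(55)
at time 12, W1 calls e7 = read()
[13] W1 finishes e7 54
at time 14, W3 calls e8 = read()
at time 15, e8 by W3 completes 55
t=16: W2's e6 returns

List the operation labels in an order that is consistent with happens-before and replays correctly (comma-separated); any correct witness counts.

step 1: e2 read() → 7 — value 7
step 2: e3 read() → 7 — value 7
step 3: e1 write(23) — value 23
step 4: e4 read() → 23 — value 23
step 5: e5 write(54) — value 54
step 6: e7 read() → 54 — value 54
step 7: e6 write(55) — value 55
step 8: e8 read() → 55 — value 55

e2, e3, e1, e4, e5, e7, e6, e8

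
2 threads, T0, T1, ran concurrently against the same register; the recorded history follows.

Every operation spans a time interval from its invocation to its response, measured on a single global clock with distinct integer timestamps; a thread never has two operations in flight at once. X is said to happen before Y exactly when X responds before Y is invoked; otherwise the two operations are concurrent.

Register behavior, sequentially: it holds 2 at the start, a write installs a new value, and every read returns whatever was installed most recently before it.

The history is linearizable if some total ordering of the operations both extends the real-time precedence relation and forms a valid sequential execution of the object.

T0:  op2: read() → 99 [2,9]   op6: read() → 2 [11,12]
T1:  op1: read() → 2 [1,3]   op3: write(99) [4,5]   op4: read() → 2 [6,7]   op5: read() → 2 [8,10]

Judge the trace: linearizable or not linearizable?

through event 6 a valid linearization exists; event 7 (op4 responding at time 7) ends that
the sole real-time-consistent order of 3 completed operations fails the register replay
no completion choice of the 1 pending operation (op2) rescues it — every subset was tried
sample order op1, op3, op4 (pending dropped) stalls at step 3 — op4 read() → 2 has no legal effect

not linearizable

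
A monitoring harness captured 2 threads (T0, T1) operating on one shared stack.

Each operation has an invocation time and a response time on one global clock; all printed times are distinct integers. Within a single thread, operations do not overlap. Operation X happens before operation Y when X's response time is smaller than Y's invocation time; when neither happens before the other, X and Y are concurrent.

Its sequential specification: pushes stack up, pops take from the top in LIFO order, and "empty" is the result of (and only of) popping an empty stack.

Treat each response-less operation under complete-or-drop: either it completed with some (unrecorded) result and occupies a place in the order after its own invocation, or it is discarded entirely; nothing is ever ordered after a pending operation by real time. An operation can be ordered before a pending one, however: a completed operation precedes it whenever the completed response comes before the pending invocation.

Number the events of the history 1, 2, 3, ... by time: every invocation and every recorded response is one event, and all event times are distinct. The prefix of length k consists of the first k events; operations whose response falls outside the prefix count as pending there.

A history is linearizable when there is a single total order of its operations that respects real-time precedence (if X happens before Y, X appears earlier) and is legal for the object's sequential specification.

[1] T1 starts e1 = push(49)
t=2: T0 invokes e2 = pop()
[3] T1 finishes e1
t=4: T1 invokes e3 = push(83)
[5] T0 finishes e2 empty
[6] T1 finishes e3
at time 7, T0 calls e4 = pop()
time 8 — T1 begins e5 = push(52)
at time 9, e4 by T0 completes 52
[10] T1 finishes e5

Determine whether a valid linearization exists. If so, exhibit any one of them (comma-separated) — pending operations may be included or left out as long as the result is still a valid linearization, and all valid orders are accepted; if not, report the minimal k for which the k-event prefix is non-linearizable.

1. e2 pop() → empty, leaving stack <>
2. e1 push(49), leaving stack <49>
3. e3 push(83), leaving stack <49,83>
4. e5 push(52), leaving stack <49,83,52>
5. e4 pop() → 52, leaving stack <49,83>

linearizable — witness: e2, e1, e3, e5, e4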